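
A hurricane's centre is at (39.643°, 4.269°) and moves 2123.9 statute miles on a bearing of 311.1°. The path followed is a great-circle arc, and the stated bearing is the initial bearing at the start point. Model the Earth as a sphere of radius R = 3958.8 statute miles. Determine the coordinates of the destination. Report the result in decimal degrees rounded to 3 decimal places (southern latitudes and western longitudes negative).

latitude 53.814°, longitude -36.452°

δ = 2123.9/3958.8 = 0.536501 rad (30.7392°).
Start latitude φ₁ = 0.691901 rad; initial bearing θ = 5.429719 rad.
sin φ₂ = sin φ₁ cos δ + cos φ₁ sin δ cos θ = (0.638002)(0.859502) + (0.770035)(0.511132)(0.657375) = 0.807100
φ₂ = asin(0.807100) = 0.939224 rad = 53.814°.
For the longitude increment, Δλ = atan2( sin θ sin δ cos φ₁, cos δ − sin φ₁ sin φ₂ ) = atan2(-0.296594, 0.344571) = -40.721°.
λ₂ = λ₁ + Δλ = -36.452°.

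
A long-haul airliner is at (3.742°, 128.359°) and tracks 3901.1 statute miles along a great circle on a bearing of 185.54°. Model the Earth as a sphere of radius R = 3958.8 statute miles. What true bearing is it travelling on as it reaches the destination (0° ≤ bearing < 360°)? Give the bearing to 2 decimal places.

The arc subtends δ = 3901.1/3958.8 = 0.985425 rad at the centre.
Converting: φ₁ = 0.065310 rad, θ = 3.238284 rad.
Destination latitude: φ₂ = arcsin( sin φ₁ cos δ + cos φ₁ sin δ cos θ ) = arcsin(-0.791786) = -52.353°.
For the longitude increment, Δλ = atan2( sin θ sin δ cos φ₁, cos δ − sin φ₁ sin φ₂ ) = atan2(-0.080296, 0.604184) = -7.570°.
λ₂ = 128.359° + -7.570° = 120.789°.
The forward bearing on arrival equals the back-azimuth from the destination plus 180°.
Back-azimuth from P₂ (-52.35°, 120.79°) to P₁ (3.74°, 128.36°), with Δλ' = λ₁ − λ₂ = 7.57°: atan2( sin Δλ' cos φ₁ , cos φ₂ sin φ₁ − sin φ₂ cos φ₁ cos Δλ' ) = 9.07°.
Final bearing = (9.07° + 180°) mod 360° = 189.07°.

final bearing 189.07°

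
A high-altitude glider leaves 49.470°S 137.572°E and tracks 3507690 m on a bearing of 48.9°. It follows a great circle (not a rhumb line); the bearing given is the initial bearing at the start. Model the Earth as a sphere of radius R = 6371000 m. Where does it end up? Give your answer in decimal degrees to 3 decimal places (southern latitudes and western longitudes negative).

δ = 3507690/6371000 = 0.550571 rad (31.5454°).
Converting: φ₁ = -0.863414 rad, θ = 0.853466 rad.
sin φ₂ = sin φ₁ cos δ + cos φ₁ sin δ cos θ = (-0.760066)(0.852226) + (0.649846)(0.523174)(0.657375) = -0.424251
φ₂ = asin(-0.424251) = -0.438135 rad = -25.103°.
Δλ = atan2( sin θ sin δ cos φ₁ , cos δ − sin φ₁ sin φ₂ ) = atan2(0.256199, 0.529767) = 0.450447 rad = 25.809°.
Hence λ₂ = 137.572° + 25.809° = 163.381°.

latitude -25.103°, longitude 163.381°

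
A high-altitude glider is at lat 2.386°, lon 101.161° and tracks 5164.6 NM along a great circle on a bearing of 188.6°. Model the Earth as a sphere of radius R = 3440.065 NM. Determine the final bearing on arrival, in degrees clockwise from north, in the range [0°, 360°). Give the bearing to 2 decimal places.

Central angle δ = d/R = 1.501309 rad.
Converting: φ₁ = 0.041644 rad, θ = 3.291691 rad.
Destination latitude: φ₂ = arcsin( sin φ₁ cos δ + cos φ₁ sin δ cos θ ) = arcsin(-0.982625) = -79.304°.
For the longitude increment, Δλ = atan2( sin θ sin δ cos φ₁, cos δ − sin φ₁ sin φ₂ ) = atan2(-0.149045, 0.110340) = -53.487°.
λ₂ = 101.161° + -53.487° = 47.674°.
The forward bearing on arrival equals the back-azimuth from the destination plus 180°.
Back-azimuth from P₂ (-79.30°, 47.67°) to P₁ (2.39°, 101.16°), with Δλ' = λ₁ − λ₂ = 53.49°: atan2( sin Δλ' cos φ₁ , cos φ₂ sin φ₁ − sin φ₂ cos φ₁ cos Δλ' ) = 53.61°.
Final bearing = (53.61° + 180°) mod 360° = 233.61°.

final bearing 233.61°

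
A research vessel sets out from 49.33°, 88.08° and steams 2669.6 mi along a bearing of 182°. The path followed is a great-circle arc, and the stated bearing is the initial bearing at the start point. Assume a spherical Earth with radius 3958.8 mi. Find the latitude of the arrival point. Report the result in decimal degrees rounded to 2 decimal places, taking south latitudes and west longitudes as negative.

Angular distance δ = d/R = 2669.6 / 3958.8 = 0.674346 rad.
With φ₁ = 49.33° = 0.860971 rad and θ = 182° = 3.176499 rad:
sin φ₂ = sin φ₁ cos δ + cos φ₁ sin δ cos θ = (0.758476)(0.781116) + (0.651701)(0.624386)(-0.999391) = 0.185792
φ₂ = asin(0.185792) = 0.186877 rad = 10.71°.
Δλ = atan2( sin θ sin δ cos φ₁ , cos δ − sin φ₁ sin φ₂ ) = atan2(-0.014201, 0.640197) = -0.022179 rad = -1.27°.
λ₂ = 88.08° + -1.27° = 86.81°.

latitude 10.71°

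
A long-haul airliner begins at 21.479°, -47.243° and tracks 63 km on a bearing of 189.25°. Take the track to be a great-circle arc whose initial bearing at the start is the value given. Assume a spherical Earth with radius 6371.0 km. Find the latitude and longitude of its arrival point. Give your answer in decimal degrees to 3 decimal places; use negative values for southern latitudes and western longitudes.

latitude 20.920°, longitude -47.340°

Angular distance δ = d/R = 63 / 6371 = 0.009889 rad.
With φ₁ = 21.479° = 0.374879 rad and θ = 189.25° = 3.303036 rad:
sin φ₂ = sin φ₁ cos δ + cos φ₁ sin δ cos θ = (0.366160)(0.999951) + (0.930552)(0.009888)(-0.986996) = 0.357060
φ₂ = asin(0.357060) = 0.365119 rad = 20.920°.
For the longitude increment, Δλ = atan2( sin θ sin δ cos φ₁, cos δ − sin φ₁ sin φ₂ ) = atan2(-0.001479, 0.869210) = -0.097°.
λ₂ = λ₁ + Δλ = -47.340°.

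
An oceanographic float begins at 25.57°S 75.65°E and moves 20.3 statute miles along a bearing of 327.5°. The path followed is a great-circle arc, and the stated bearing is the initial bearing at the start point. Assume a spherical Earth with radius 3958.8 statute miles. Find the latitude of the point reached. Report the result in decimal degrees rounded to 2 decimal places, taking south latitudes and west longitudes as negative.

latitude -25.32°

Angular distance δ = d/R = 20.3 / 3958.8 = 0.005128 rad.
Converting: φ₁ = -0.446281 rad, θ = 5.715953 rad.
sin φ₂ = sin φ₁ cos δ + cos φ₁ sin δ cos θ = (-0.431613)(0.999987) + (0.902059)(0.005128)(0.843391) = -0.427707
φ₂ = asin(-0.427707) = -0.441954 rad = -25.32°.
For the longitude increment, Δλ = atan2( sin θ sin δ cos φ₁, cos δ − sin φ₁ sin φ₂ ) = atan2(-0.002485, 0.815383) = -0.17°.
λ₂ = λ₁ + Δλ = 75.48°.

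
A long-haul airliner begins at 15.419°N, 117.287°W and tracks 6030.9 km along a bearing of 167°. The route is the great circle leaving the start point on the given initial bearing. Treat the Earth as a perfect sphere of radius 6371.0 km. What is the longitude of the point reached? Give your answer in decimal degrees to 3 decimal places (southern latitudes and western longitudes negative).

Angular distance δ = d/R = 6030.9 / 6371 = 0.946617 rad.
Converting: φ₁ = 0.269112 rad, θ = 2.914700 rad.
Applying the spherical law of cosines for sides, sin φ₂ = sin φ₁ cos δ + cos φ₁ sin δ cos θ = -0.606802, so φ₂ = -37.359°.
For the longitude increment, Δλ = atan2( sin θ sin δ cos φ₁, cos δ − sin φ₁ sin φ₂ ) = atan2(0.175965, 0.745765) = 13.276°.
λ₂ = -117.287° + 13.276° = -104.011°.

longitude -104.011°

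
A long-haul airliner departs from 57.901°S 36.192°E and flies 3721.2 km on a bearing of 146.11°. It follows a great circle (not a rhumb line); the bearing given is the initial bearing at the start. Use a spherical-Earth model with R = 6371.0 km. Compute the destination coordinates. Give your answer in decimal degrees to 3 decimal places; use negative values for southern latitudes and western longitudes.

latitude -71.793°, longitude 115.958°

δ = 3721.2/6371 = 0.584084 rad (33.4656°).
Converting: φ₁ = -1.010563 rad, θ = 2.550101 rad.
sin φ₂ = sin φ₁ cos δ + cos φ₁ sin δ cos θ = (-0.847131)(0.834217) + (0.531384)(0.551436)(-0.830110) = -0.949934
φ₂ = asin(-0.949934) = -1.253023 rad = -71.793°.
For the longitude increment, Δλ = atan2( sin θ sin δ cos φ₁, cos δ − sin φ₁ sin φ₂ ) = atan2(0.163390, 0.029499) = 79.766°.
λ₂ = λ₁ + Δλ = 115.958°.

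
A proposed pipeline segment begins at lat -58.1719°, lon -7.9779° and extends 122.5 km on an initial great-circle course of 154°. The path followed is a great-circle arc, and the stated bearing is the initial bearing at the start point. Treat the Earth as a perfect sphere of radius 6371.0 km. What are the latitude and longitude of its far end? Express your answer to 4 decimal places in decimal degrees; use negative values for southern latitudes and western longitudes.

Central angle δ = d/R = 0.019228 rad.
Start latitude φ₁ = -1.015291 rad; initial bearing θ = 2.687807 rad.
sin φ₂ = sin φ₁ cos δ + cos φ₁ sin δ cos θ = (-0.849634)(0.999815) + (0.527373)(0.019227)(-0.898794) = -0.858590
φ₂ = asin(-0.858590) = -1.032514 rad = -59.1587°.
Δλ = atan2( sin θ sin δ cos φ₁ , cos δ − sin φ₁ sin φ₂ ) = atan2(0.004445, 0.270327) = 0.016441 rad = 0.9420°.
λ₂ = λ₁ + Δλ = -7.0359°.

latitude -59.1587°, longitude -7.0359°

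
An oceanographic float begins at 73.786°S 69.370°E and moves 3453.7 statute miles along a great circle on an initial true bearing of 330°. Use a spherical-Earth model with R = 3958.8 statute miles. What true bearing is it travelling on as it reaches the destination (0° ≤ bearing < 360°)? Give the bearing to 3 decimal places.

final bearing 351.094°

Central angle δ = d/R = 0.872411 rad.
Start latitude φ₁ = -1.287809 rad; initial bearing θ = 5.759587 rad.
Destination latitude: φ₂ = arcsin( sin φ₁ cos δ + cos φ₁ sin δ cos θ ) = arcsin(-0.432205) = -25.608°.
For the longitude increment, Δλ = atan2( sin θ sin δ cos φ₁, cos δ − sin φ₁ sin φ₂ ) = atan2(-0.106927, 0.227968) = -25.129°.
λ₂ = λ₁ + Δλ = 44.241°.
The forward bearing on arrival equals the back-azimuth from the destination plus 180°.
Back-azimuth from P₂ (-25.608°, 44.241°) to P₁ (-73.786°, 69.370°), with Δλ' = λ₁ − λ₂ = 25.129°: atan2( sin Δλ' cos φ₁ , cos φ₂ sin φ₁ − sin φ₂ cos φ₁ cos Δλ' ) = 171.094°.
Final bearing = (171.094° + 180°) mod 360° = 351.094°.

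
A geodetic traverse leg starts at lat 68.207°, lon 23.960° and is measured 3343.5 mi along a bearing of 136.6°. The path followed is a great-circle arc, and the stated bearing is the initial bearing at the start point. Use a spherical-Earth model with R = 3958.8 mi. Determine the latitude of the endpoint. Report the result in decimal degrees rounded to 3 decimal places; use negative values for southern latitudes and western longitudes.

Central angle δ = d/R = 0.844574 rad.
Converting: φ₁ = 1.190437 rad, θ = 2.384120 rad.
Destination latitude: φ₂ = arcsin( sin φ₁ cos δ + cos φ₁ sin δ cos θ ) = arcsin(0.414906) = 24.513°.
Δλ = atan2( sin θ sin δ cos φ₁ , cos δ − sin φ₁ sin φ₂ ) = atan2(0.190724, 0.278796) = 0.599973 rad = 34.376°.
λ₂ = λ₁ + Δλ = 58.336°.

latitude 24.513°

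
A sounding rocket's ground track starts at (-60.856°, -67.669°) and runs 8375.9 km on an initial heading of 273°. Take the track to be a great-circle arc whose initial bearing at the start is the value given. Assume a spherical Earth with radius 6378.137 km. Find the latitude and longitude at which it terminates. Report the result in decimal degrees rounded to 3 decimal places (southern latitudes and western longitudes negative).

latitude -11.411°, longitude -147.785°

The arc subtends δ = 8375.9/6378.137 = 1.313220 rad at the centre.
Converting: φ₁ = -1.062138 rad, θ = 4.764749 rad.
Destination latitude: φ₂ = arcsin( sin φ₁ cos δ + cos φ₁ sin δ cos θ ) = arcsin(-0.197840) = -11.411°.
Δλ = atan2( sin θ sin δ cos φ₁ , cos δ − sin φ₁ sin φ₂ ) = atan2(-0.470295, 0.081944) = -1.398288 rad = -80.116°.
λ₂ = λ₁ + Δλ = -147.785°.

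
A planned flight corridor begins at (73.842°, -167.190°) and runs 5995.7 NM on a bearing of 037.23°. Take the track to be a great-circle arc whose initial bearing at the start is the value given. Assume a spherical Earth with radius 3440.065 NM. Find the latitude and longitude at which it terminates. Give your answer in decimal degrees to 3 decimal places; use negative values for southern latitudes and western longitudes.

δ = 5995.7/3440.065 = 1.742903 rad (99.8610°).
Converting: φ₁ = 1.288786 rad, θ = 0.649786 rad.
Destination latitude: φ₂ = arcsin( sin φ₁ cos δ + cos φ₁ sin δ cos θ ) = arcsin(0.053809) = 3.085°.
Then Δλ = atan2(0.165881, -0.222942) = 2.501908 rad, from sin θ sin δ cos φ₁ over cos δ − sin φ₁ sin φ₂.
Hence λ₂ = -167.190° + 143.349° = -23.841°.

latitude 3.085°, longitude -23.841°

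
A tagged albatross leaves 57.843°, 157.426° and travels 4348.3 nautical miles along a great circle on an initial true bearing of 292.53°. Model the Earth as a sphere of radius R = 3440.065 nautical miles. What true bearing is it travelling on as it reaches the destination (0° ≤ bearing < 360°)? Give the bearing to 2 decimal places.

Central angle δ = d/R = 1.264017 rad.
Start latitude φ₁ = 1.009551 rad; initial bearing θ = 5.105612 rad.
Destination latitude: φ₂ = arcsin( sin φ₁ cos δ + cos φ₁ sin δ cos θ ) = arcsin(0.450078) = 26.749°.
Then Δλ = atan2(-0.468667, -0.079043) = -1.737879 rad, from sin θ sin δ cos φ₁ over cos δ − sin φ₁ sin φ₂.
λ₂ = λ₁ + Δλ = 57.853°.
The forward bearing on arrival equals the back-azimuth from the destination plus 180°.
Back-azimuth from P₂ (26.75°, 57.85°) to P₁ (57.84°, 157.43°), with Δλ' = λ₁ − λ₂ = 99.57°: atan2( sin Δλ' cos φ₁ , cos φ₂ sin φ₁ − sin φ₂ cos φ₁ cos Δλ' ) = 33.40°.
Final bearing = (33.40° + 180°) mod 360° = 213.40°.

final bearing 213.40°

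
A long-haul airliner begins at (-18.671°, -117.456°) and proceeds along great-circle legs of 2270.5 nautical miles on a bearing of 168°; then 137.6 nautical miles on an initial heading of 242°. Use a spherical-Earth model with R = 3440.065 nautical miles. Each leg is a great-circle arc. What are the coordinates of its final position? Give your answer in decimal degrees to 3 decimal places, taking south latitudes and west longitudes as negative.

latitude -56.215°, longitude -108.192°

Apply the spherical direct solution leg by leg, carrying full precision between legs.
Leg 1: from (-18.671°, -117.456°), δ = 2270.5/3440.065 = 0.660017 rad, θ = 168° → φ = -55.192°, λ = -104.552°.
Leg 2: from (-55.192°, -104.552°), δ = 137.6/3440.065 = 0.039999 rad, θ = 242° → φ = -56.215°, λ = -108.192°.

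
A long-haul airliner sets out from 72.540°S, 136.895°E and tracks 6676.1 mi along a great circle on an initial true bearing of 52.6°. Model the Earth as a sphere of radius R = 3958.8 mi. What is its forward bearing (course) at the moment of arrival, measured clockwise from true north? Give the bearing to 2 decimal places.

Angular distance δ = d/R = 6676.1 / 3958.8 = 1.686395 rad.
Start latitude φ₁ = -1.266062 rad; initial bearing θ = 0.918043 rad.
Destination latitude: φ₂ = arcsin( sin φ₁ cos δ + cos φ₁ sin δ cos θ ) = arcsin(0.291048) = 16.921°.
Δλ = atan2( sin θ sin δ cos φ₁ , cos δ − sin φ₁ sin φ₂ ) = atan2(0.236765, 0.162297) = 0.969884 rad = 55.570°.
λ₂ = 136.895° + 55.570° = 192.465°, normalized to (−180°, 180°] → -167.535°.
The forward bearing on arrival equals the back-azimuth from the destination plus 180°.
Back-azimuth from P₂ (16.92°, -167.53°) to P₁ (-72.54°, 136.90°), with Δλ' = λ₁ − λ₂ = 304.43°: atan2( sin Δλ' cos φ₁ , cos φ₂ sin φ₁ − sin φ₂ cos φ₁ cos Δλ' ) = 194.43°.
Final bearing = (194.43° + 180°) mod 360° = 14.43°.

final bearing 14.43°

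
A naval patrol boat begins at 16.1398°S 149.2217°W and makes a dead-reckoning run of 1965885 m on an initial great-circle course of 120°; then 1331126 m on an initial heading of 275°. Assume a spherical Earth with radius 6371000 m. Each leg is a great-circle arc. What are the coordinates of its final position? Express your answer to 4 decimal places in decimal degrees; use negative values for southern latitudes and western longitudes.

Apply the spherical direct solution leg by leg, carrying full precision between legs.
Leg 1: from (-16.1398°, -149.2217°), δ = 1965885/6371000 = 0.308568 rad, θ = 120° → φ = -24.2498°, λ = -132.4559°.
Leg 2: from (-24.2498°, -132.4559°), δ = 1331126/6371000 = 0.208935 rad, θ = 275° → φ = -22.6624°, λ = -145.3952°.

latitude -22.6624°, longitude -145.3952°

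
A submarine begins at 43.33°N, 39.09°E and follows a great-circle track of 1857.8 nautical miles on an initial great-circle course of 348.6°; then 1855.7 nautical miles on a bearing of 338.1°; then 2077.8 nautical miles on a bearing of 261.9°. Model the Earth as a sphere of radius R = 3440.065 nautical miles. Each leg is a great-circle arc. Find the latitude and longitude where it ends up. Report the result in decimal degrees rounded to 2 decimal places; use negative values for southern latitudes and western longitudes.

latitude 50.21°, longitude -178.88°

Apply the spherical direct solution leg by leg, carrying full precision between legs.
Leg 1: from (43.33°, 39.09°), δ = 1857.8/3440.065 = 0.540048 rad, θ = 348.6° → φ = 72.78°, λ = 19.01°.
Leg 2: from (72.78°, 19.01°), δ = 1855.7/3440.065 = 0.539437 rad, θ = 338.1° → φ = 73.87°, λ = -117.40°.
Leg 3: from (73.87°, -117.40°), δ = 2077.8/3440.065 = 0.604000 rad, θ = 261.9° → φ = 50.21°, λ = -178.88°.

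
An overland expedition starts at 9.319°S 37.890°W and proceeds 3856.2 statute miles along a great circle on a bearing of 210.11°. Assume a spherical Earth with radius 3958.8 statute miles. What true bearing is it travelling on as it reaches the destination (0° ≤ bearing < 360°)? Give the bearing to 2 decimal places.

final bearing 235.07°

Angular distance δ = d/R = 3856.2 / 3958.8 = 0.974083 rad.
Converting: φ₁ = -0.162647 rad, θ = 3.667111 rad.
sin φ₂ = sin φ₁ cos δ + cos φ₁ sin δ cos θ = (-0.161931)(0.561927) + (0.986802)(0.827187)(-0.865064) = -0.797119
φ₂ = asin(-0.797119) = -0.922509 rad = -52.856°.
Then Δλ = atan2(-0.409491, 0.432848) = -0.757676 rad, from sin θ sin δ cos φ₁ over cos δ − sin φ₁ sin φ₂.
Hence λ₂ = -37.890° + -43.412° = -81.302°.
The forward bearing on arrival equals the back-azimuth from the destination plus 180°.
Back-azimuth from P₂ (-52.86°, -81.30°) to P₁ (-9.32°, -37.89°), with Δλ' = λ₁ − λ₂ = 43.41°: atan2( sin Δλ' cos φ₁ , cos φ₂ sin φ₁ − sin φ₂ cos φ₁ cos Δλ' ) = 55.07°.
Final bearing = (55.07° + 180°) mod 360° = 235.07°.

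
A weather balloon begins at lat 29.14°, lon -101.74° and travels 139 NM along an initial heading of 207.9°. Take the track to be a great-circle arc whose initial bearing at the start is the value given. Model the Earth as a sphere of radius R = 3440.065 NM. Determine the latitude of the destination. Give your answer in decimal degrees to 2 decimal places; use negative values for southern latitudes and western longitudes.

Angular distance δ = d/R = 139 / 3440.065 = 0.040406 rad.
With φ₁ = 29.14° = 0.508589 rad and θ = 207.9° = 3.628540 rad:
sin φ₂ = sin φ₁ cos δ + cos φ₁ sin δ cos θ = (0.486945)(0.999184) + (0.873432)(0.040395)(-0.883766) = 0.455366
φ₂ = asin(0.455366) = 0.472784 rad = 27.09°.
For the longitude increment, Δλ = atan2( sin θ sin δ cos φ₁, cos δ − sin φ₁ sin φ₂ ) = atan2(-0.016510, 0.777445) = -1.22°.
Hence λ₂ = -101.74° + -1.22° = -102.96°.

latitude 27.09°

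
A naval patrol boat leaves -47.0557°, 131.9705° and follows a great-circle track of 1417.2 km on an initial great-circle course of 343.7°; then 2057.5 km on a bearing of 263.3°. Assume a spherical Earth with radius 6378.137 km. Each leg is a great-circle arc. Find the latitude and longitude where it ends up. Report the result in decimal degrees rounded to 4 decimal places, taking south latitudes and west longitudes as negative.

Apply the spherical direct solution leg by leg, carrying full precision between legs.
Leg 1: from (-47.0557°, 131.9705°), δ = 1417.2/6378.137 = 0.222197 rad, θ = 343.7° → φ = -34.7445°, λ = 127.6536°.
Leg 2: from (-34.7445°, 127.6536°), δ = 2057.5/6378.137 = 0.322586 rad, θ = 263.3° → φ = -34.8139°, λ = 105.1031°.

latitude -34.8139°, longitude 105.1031°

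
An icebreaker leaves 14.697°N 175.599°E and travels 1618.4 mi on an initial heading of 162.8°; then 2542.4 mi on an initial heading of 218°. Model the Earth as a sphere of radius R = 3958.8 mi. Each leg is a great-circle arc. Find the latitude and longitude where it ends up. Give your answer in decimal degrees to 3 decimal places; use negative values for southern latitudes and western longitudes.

Apply the spherical direct solution leg by leg, carrying full precision between legs.
Leg 1: from (14.697°, 175.599°), δ = 1618.4/3958.8 = 0.408811 rad, θ = 162.8° → φ = -7.731°, λ = -177.588°.
Leg 2: from (-7.731°, -177.588°), δ = 2542.4/3958.8 = 0.642215 rad, θ = 218° → φ = -35.129°, λ = 155.611°.

latitude -35.129°, longitude 155.611°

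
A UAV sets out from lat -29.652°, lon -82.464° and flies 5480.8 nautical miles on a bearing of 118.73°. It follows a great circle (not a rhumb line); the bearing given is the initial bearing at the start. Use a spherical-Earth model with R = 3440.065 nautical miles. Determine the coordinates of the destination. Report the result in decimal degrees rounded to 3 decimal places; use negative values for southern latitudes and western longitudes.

latitude -23.987°, longitude 23.889°

δ = 5480.8/3440.065 = 1.593226 rad (91.2851°).
Converting: φ₁ = -0.517525 rad, θ = 2.072229 rad.
Applying the spherical law of cosines for sides, sin φ₂ = sin φ₁ cos δ + cos φ₁ sin δ cos θ = -0.406535, so φ₂ = -23.987°.
For the longitude increment, Δλ = atan2( sin θ sin δ cos φ₁, cos δ − sin φ₁ sin φ₂ ) = atan2(0.761870, -0.223553) = 106.353°.
λ₂ = λ₁ + Δλ = 23.889°.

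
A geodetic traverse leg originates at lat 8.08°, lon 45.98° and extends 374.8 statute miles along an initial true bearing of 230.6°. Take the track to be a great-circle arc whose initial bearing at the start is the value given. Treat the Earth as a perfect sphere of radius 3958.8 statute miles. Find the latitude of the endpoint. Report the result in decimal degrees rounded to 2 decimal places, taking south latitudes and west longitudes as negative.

Central angle δ = d/R = 0.094675 rad.
Start latitude φ₁ = 0.141023 rad; initial bearing θ = 4.024729 rad.
Destination latitude: φ₂ = arcsin( sin φ₁ cos δ + cos φ₁ sin δ cos θ ) = arcsin(0.080518) = 4.62°.
For the longitude increment, Δλ = atan2( sin θ sin δ cos φ₁, cos δ − sin φ₁ sin φ₂ ) = atan2(-0.072324, 0.984204) = -4.20°.
λ₂ = 45.98° + -4.20° = 41.78°.

latitude 4.62°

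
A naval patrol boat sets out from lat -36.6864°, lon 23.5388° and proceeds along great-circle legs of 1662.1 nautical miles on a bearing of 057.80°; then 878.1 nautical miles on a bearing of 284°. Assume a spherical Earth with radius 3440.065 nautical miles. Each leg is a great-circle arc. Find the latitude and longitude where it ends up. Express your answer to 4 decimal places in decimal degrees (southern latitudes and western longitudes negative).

latitude -15.1984°, longitude 33.4479°

Apply the spherical direct solution leg by leg, carrying full precision between legs.
Leg 1: from (-36.6864°, 23.5388°), δ = 1662.1/3440.065 = 0.483159 rad, θ = 57.8° → φ = -19.3005°, λ = 48.1547°.
Leg 2: from (-19.3005°, 48.1547°), δ = 878.1/3440.065 = 0.255257 rad, θ = 284° → φ = -15.1984°, λ = 33.4479°.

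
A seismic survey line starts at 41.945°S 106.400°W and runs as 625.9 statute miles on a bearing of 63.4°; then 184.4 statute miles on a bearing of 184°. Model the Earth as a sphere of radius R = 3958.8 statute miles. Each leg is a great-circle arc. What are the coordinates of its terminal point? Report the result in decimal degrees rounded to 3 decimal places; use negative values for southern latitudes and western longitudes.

latitude -40.081°, longitude -96.433°

Apply the spherical direct solution leg by leg, carrying full precision between legs.
Leg 1: from (-41.945°, -106.400°), δ = 625.9/3958.8 = 0.158103 rad, θ = 63.4° → φ = -37.419°, λ = -96.190°.
Leg 2: from (-37.419°, -96.190°), δ = 184.4/3958.8 = 0.046580 rad, θ = 184° → φ = -40.081°, λ = -96.433°.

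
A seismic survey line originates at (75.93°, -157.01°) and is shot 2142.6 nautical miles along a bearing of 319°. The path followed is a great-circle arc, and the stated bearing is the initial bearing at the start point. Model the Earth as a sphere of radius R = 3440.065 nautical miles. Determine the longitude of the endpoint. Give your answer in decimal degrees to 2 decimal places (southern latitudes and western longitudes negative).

longitude 82.03°

The arc subtends δ = 2142.6/3440.065 = 0.622837 rad at the centre.
With φ₁ = 75.93° = 1.325229 rad and θ = 319° = 5.567600 rad:
sin φ₂ = sin φ₁ cos δ + cos φ₁ sin δ cos θ = (0.969999)(0.812227) + (0.243107)(0.583342)(0.754710) = 0.894888
φ₂ = asin(0.894888) = 1.108181 rad = 63.49°.
Then Δλ = atan2(-0.093039, -0.055814) = -2.111146 rad, from sin θ sin δ cos φ₁ over cos δ − sin φ₁ sin φ₂.
λ₂ = -157.01° + -120.96° = -277.97°, normalized to (−180°, 180°] → 82.03°.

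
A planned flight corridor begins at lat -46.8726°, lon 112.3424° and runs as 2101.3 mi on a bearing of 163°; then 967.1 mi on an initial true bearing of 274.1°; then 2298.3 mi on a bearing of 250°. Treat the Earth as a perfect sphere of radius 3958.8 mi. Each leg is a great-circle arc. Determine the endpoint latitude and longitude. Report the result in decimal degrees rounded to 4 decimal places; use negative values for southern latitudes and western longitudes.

latitude -57.7240°, longitude 29.5311°

Apply the spherical direct solution leg by leg, carrying full precision between legs.
Leg 1: from (-46.8726°, 112.3424°), δ = 2101.3/3958.8 = 0.530792 rad, θ = 163° → φ = -73.8125°, λ = 144.4084°.
Leg 2: from (-73.8125°, 144.4084°), δ = 967.1/3958.8 = 0.244291 rad, θ = 274.1° → φ = -67.9749°, λ = 104.3692°.
Leg 3: from (-67.9749°, 104.3692°), δ = 2298.3/3958.8 = 0.580555 rad, θ = 250° → φ = -57.7240°, λ = 29.5311°.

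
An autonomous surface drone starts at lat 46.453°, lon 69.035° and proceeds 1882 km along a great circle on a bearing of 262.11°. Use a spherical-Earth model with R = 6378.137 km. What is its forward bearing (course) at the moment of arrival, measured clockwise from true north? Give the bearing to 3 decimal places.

The arc subtends δ = 1882/6378.137 = 0.295070 rad at the centre.
Converting: φ₁ = 0.810758 rad, θ = 4.574683 rad.
sin φ₂ = sin φ₁ cos δ + cos φ₁ sin δ cos θ = (0.724809)(0.956782) + (0.688949)(0.290807)(-0.137272) = 0.665982
φ₂ = asin(0.665982) = 0.728809 rad = 41.758°.
Then Δλ = atan2(-0.198455, 0.474072) = -0.396452 rad, from sin θ sin δ cos φ₁ over cos δ − sin φ₁ sin φ₂.
λ₂ = λ₁ + Δλ = 46.320°.
The forward bearing on arrival equals the back-azimuth from the destination plus 180°.
Back-azimuth from P₂ (41.758°, 46.320°) to P₁ (46.453°, 69.035°), with Δλ' = λ₁ − λ₂ = 22.715°: atan2( sin Δλ' cos φ₁ , cos φ₂ sin φ₁ − sin φ₂ cos φ₁ cos Δλ' ) = 66.180°.
Final bearing = (66.180° + 180°) mod 360° = 246.180°.

final bearing 246.180°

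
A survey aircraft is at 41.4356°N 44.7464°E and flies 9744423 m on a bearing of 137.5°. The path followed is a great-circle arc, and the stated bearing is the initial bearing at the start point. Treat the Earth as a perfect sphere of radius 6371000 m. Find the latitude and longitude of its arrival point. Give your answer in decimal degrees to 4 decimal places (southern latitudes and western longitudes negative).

latitude -31.6643°, longitude 97.2200°

Angular distance δ = d/R = 9744423 / 6371000 = 1.529497 rad.
Converting: φ₁ = 0.723188 rad, θ = 2.399828 rad.
sin φ₂ = sin φ₁ cos δ + cos φ₁ sin δ cos θ = (0.661778)(0.041288) + (0.749700)(0.999147)(-0.737277) = -0.524942
φ₂ = asin(-0.524942) = -0.552647 rad = -31.6643°.
Δλ = atan2( sin θ sin δ cos φ₁ , cos δ − sin φ₁ sin φ₂ ) = atan2(0.506058, 0.388683) = 0.915837 rad = 52.4736°.
λ₂ = λ₁ + Δλ = 97.2200°.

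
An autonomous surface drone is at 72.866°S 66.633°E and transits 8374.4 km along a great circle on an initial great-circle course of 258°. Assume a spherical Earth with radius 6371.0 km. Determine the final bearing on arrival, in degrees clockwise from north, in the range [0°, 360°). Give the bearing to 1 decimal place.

final bearing 342.4°

Angular distance δ = d/R = 8374.4 / 6371 = 1.314456 rad.
Converting: φ₁ = -1.271752 rad, θ = 4.502949 rad.
sin φ₂ = sin φ₁ cos δ + cos φ₁ sin δ cos θ = (-0.955618)(0.253542) + (0.294607)(0.967324)(-0.207912) = -0.301540
φ₂ = asin(-0.301540) = -0.306308 rad = -17.550°.
Δλ = atan2( sin θ sin δ cos φ₁ , cos δ − sin φ₁ sin φ₂ ) = atan2(-0.278753, -0.034615) = -1.694343 rad = -97.079°.
Hence λ₂ = 66.633° + -97.079° = -30.446°.
The forward bearing on arrival equals the back-azimuth from the destination plus 180°.
Back-azimuth from P₂ (-17.6°, -30.4°) to P₁ (-72.9°, 66.6°), with Δλ' = λ₁ − λ₂ = 97.1°: atan2( sin Δλ' cos φ₁ , cos φ₂ sin φ₁ − sin φ₂ cos φ₁ cos Δλ' ) = 162.4°.
Final bearing = (162.4° + 180°) mod 360° = 342.4°.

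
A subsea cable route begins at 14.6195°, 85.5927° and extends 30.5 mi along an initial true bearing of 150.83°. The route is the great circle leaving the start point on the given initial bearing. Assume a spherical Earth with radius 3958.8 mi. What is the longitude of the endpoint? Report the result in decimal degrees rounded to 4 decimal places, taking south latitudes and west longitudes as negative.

Angular distance δ = d/R = 30.5 / 3958.8 = 0.007704 rad.
With φ₁ = 14.6195° = 0.255158 rad and θ = 150.83° = 2.632480 rad:
Destination latitude: φ₂ = arcsin( sin φ₁ cos δ + cos φ₁ sin δ cos θ ) = arcsin(0.245882) = 14.2340°.
Then Δλ = atan2(0.003634, 0.937910) = 0.003874 rad, from sin θ sin δ cos φ₁ over cos δ − sin φ₁ sin φ₂.
λ₂ = 85.5927° + 0.2220° = 85.8147°.

longitude 85.8147°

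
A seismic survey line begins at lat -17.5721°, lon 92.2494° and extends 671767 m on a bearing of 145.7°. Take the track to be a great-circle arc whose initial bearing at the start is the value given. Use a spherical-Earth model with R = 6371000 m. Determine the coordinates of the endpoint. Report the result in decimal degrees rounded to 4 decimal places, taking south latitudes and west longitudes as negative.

The arc subtends δ = 671767/6371000 = 0.105441 rad at the centre.
Start latitude φ₁ = -0.306691 rad; initial bearing θ = 2.542945 rad.
Destination latitude: φ₂ = arcsin( sin φ₁ cos δ + cos φ₁ sin δ cos θ ) = arcsin(-0.383116) = -22.5268°.
Δλ = atan2( sin θ sin δ cos φ₁ , cos δ − sin φ₁ sin φ₂ ) = atan2(0.056541, 0.878781) = 0.064252 rad = 3.6814°.
λ₂ = λ₁ + Δλ = 95.9308°.

latitude -22.5268°, longitude 95.9308°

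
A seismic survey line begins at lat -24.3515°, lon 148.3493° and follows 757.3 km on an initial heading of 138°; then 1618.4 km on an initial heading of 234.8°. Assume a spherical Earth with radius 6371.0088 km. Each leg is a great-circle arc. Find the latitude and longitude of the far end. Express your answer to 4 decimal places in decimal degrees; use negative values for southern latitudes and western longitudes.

latitude -36.8911°, longitude 138.6931°

Apply the spherical direct solution leg by leg, carrying full precision between legs.
Leg 1: from (-24.3515°, 148.3493°), δ = 757.3/6371.0088 = 0.118867 rad, θ = 138° → φ = -29.3216°, λ = 153.5710°.
Leg 2: from (-29.3216°, 153.5710°), δ = 1618.4/6371.0088 = 0.254026 rad, θ = 234.8° → φ = -36.8911°, λ = 138.6931°.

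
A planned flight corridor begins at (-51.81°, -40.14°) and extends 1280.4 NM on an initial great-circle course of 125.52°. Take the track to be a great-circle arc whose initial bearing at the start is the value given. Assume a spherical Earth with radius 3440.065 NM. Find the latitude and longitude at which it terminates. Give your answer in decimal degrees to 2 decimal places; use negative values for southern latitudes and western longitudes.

Central angle δ = d/R = 0.372202 rad.
Start latitude φ₁ = -0.904255 rad; initial bearing θ = 2.190737 rad.
Applying the spherical law of cosines for sides, sin φ₂ = sin φ₁ cos δ + cos φ₁ sin δ cos θ = -0.862781, so φ₂ = -59.63°.
For the longitude increment, Δλ = atan2( sin θ sin δ cos φ₁, cos δ − sin φ₁ sin φ₂ ) = atan2(0.183004, 0.253413) = 35.84°.
Hence λ₂ = -40.14° + 35.84° = -4.30°.

latitude -59.63°, longitude -4.30°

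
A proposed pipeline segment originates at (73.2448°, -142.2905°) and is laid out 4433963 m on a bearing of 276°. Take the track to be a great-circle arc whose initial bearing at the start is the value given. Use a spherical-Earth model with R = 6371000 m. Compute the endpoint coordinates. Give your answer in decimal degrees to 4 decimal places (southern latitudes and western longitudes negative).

latitude 48.9535°, longitude 141.5482°

Angular distance δ = d/R = 4433963 / 6371000 = 0.695960 rad.
Converting: φ₁ = 1.278363 rad, θ = 4.817109 rad.
Applying the spherical law of cosines for sides, sin φ₂ = sin φ₁ cos δ + cos φ₁ sin δ cos θ = 0.754176, so φ₂ = 48.9535°.
Δλ = atan2( sin θ sin δ cos φ₁ , cos δ − sin φ₁ sin φ₂ ) = atan2(-0.183812, 0.045280) = -1.329265 rad = -76.1613°.
λ₂ = -142.2905° + -76.1613° = -218.4518°, normalized to (−180°, 180°] → 141.5482°.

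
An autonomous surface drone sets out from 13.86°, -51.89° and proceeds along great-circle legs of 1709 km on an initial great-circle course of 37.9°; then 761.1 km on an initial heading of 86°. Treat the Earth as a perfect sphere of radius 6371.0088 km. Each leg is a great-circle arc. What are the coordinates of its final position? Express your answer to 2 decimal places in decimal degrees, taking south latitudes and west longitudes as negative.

latitude 26.00°, longitude -33.88°

Apply the spherical direct solution leg by leg, carrying full precision between legs.
Leg 1: from (13.86°, -51.89°), δ = 1709/6371.0088 = 0.268246 rad, θ = 37.9° → φ = 25.72°, λ = -41.48°.
Leg 2: from (25.72°, -41.48°), δ = 761.1/6371.0088 = 0.119463 rad, θ = 86° → φ = 26.00°, λ = -33.88°.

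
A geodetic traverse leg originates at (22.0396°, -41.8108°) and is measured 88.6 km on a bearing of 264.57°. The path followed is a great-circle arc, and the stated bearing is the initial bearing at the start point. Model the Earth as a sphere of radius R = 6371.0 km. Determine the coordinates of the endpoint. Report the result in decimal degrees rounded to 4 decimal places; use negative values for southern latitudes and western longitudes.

Central angle δ = d/R = 0.013907 rad.
Converting: φ₁ = 0.384664 rad, θ = 4.617618 rad.
sin φ₂ = sin φ₁ cos δ + cos φ₁ sin δ cos θ = (0.375247)(0.999903) + (0.926925)(0.013906)(-0.094630) = 0.373991
φ₂ = asin(0.373991) = 0.383309 rad = 21.9620°.
For the longitude increment, Δλ = atan2( sin θ sin δ cos φ₁, cos δ − sin φ₁ sin φ₂ ) = atan2(-0.012832, 0.859564) = -0.8553°.
λ₂ = -41.8108° + -0.8553° = -42.6661°.

latitude 21.9620°, longitude -42.6661°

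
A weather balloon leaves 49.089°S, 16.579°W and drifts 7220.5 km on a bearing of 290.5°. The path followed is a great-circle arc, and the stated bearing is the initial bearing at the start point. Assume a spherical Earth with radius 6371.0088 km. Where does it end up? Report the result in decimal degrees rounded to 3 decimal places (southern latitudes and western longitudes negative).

latitude -6.454°, longitude -75.215°

The arc subtends δ = 7220.5/6371.0088 = 1.133337 rad at the centre.
Start latitude φ₁ = -0.856765 rad; initial bearing θ = 5.070181 rad.
Applying the spherical law of cosines for sides, sin φ₂ = sin φ₁ cos δ + cos φ₁ sin δ cos θ = -0.112407, so φ₂ = -6.454°.
For the longitude increment, Δλ = atan2( sin θ sin δ cos φ₁, cos δ − sin φ₁ sin φ₂ ) = atan2(-0.555649, 0.338690) = -58.636°.
λ₂ = -16.579° + -58.636° = -75.215°.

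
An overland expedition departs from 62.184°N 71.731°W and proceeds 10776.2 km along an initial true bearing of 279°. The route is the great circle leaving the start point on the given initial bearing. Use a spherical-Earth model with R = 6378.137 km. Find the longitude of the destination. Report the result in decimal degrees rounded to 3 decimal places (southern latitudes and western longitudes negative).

longitude -172.846°

δ = 10776.2/6378.137 = 1.689553 rad (96.8043°).
Converting: φ₁ = 1.085316 rad, θ = 4.869469 rad.
sin φ₂ = sin φ₁ cos δ + cos φ₁ sin δ cos θ = (0.884451)(-0.118478) + (0.466634)(0.992957)(0.156434) = -0.032304
φ₂ = asin(-0.032304) = -0.032310 rad = -1.851°.
For the longitude increment, Δλ = atan2( sin θ sin δ cos φ₁, cos δ − sin φ₁ sin φ₂ ) = atan2(-0.457642, -0.089906) = -101.115°.
λ₂ = -71.731° + -101.115° = -172.846°.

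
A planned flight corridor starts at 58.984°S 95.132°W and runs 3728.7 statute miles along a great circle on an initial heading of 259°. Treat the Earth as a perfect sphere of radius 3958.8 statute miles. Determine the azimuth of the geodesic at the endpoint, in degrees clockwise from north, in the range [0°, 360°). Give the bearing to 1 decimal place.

final bearing 321.5°

Central angle δ = d/R = 0.941876 rad.
With φ₁ = -58.984° = -1.029465 rad and θ = 259° = 4.520403 rad:
sin φ₂ = sin φ₁ cos δ + cos φ₁ sin δ cos θ = (-0.857023)(0.588272) + (0.515277)(0.808663)(-0.190809) = -0.583670
φ₂ = asin(-0.583670) = -0.623241 rad = -35.709°.
Δλ = atan2( sin θ sin δ cos φ₁ , cos δ − sin φ₁ sin φ₂ ) = atan2(-0.409030, 0.088053) = -1.358760 rad = -77.851°.
Hence λ₂ = -95.132° + -77.851° = -172.983°.
The forward bearing on arrival equals the back-azimuth from the destination plus 180°.
Back-azimuth from P₂ (-35.7°, -173.0°) to P₁ (-59.0°, -95.1°), with Δλ' = λ₁ − λ₂ = 77.9°: atan2( sin Δλ' cos φ₁ , cos φ₂ sin φ₁ − sin φ₂ cos φ₁ cos Δλ' ) = 141.5°.
Final bearing = (141.5° + 180°) mod 360° = 321.5°.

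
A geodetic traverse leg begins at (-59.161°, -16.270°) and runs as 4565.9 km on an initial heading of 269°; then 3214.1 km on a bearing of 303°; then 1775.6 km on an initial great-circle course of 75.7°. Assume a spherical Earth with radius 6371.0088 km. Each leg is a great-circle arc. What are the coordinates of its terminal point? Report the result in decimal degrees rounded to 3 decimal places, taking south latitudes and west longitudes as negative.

Apply the spherical direct solution leg by leg, carrying full precision between legs.
Leg 1: from (-59.161°, -16.270°), δ = 4565.9/6371.0088 = 0.716668 rad, θ = 269° → φ = -40.788°, λ = -76.435°.
Leg 2: from (-40.788°, -76.435°), δ = 3214.1/6371.0088 = 0.504488 rad, θ = 303° → φ = -21.874°, λ = -102.336°.
Leg 3: from (-21.874°, -102.336°), δ = 1775.6/6371.0088 = 0.278700 rad, θ = 75.7° → φ = -17.165°, λ = -86.135°.

latitude -17.165°, longitude -86.135°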